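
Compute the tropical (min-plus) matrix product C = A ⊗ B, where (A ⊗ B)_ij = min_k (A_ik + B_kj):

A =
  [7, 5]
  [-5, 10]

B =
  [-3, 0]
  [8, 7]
A ⊗ B =
  [4, 7]
  [-8, -5]

Apply the min-plus product entry-by-entry:
  C[0][0] = min over k of (A[0][0] + B[0][0] = 7 + -3 = 4, A[0][1] + B[1][0] = 5 + 8 = 13) = 4 (attained at k = 0)
  C[0][1] = min over k of (A[0][0] + B[0][1] = 7 + 0 = 7, A[0][1] + B[1][1] = 5 + 7 = 12) = 7 (attained at k = 0)
  C[1][0] = min over k of (A[1][0] + B[0][0] = -5 + -3 = -8, A[1][1] + B[1][0] = 10 + 8 = 18) = -8 (attained at k = 0)
  C[1][1] = min over k of (A[1][0] + B[0][1] = -5 + 0 = -5, A[1][1] + B[1][1] = 10 + 7 = 17) = -5 (attained at k = 0)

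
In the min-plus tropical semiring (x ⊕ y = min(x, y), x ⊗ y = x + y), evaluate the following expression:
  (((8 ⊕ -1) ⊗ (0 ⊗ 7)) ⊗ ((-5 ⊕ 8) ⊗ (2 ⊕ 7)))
(((8 ⊕ -1) ⊗ (0 ⊗ 7)) ⊗ ((-5 ⊕ 8) ⊗ (2 ⊕ 7))) = 3

Expand innermost to outermost. Recall ⊕ takes the minimum of its arguments and ⊗ takes their sum. Working out the expression (((8 ⊕ -1) ⊗ (0 ⊗ 7)) ⊗ ((-5 ⊕ 8) ⊗ (2 ⊕ 7))) gives 3.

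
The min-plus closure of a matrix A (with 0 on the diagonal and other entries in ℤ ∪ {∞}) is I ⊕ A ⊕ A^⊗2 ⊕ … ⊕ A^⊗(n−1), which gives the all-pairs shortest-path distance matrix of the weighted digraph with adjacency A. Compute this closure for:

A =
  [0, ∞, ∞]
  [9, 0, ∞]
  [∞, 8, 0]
Closure =
  [0, ∞, ∞]
  [9, 0, ∞]
  [17, 8, 0]

This is the Floyd-Warshall all-pairs shortest-path computation. For each intermediate vertex k = 0, 1, …, 2, update dist[i][j] ← min(dist[i][j], dist[i][k] + dist[k][j]). The final matrix gives, for each (i, j), the minimum total weight of any directed path from i to j (possibly empty when i = j).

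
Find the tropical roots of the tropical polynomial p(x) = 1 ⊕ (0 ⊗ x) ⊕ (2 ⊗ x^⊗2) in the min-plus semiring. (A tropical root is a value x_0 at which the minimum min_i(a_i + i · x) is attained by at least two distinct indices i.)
Roots: {-2, 1}

Each tropical root is a break point of the lower envelope of the lines y = a_i + i · x (there are 3 lines, with slopes 0, 1, ..., 2). Only the lines that attain the minimum somewhere contribute to roots; other lines are dominated. Here the surviving (envelope) indices are i = 2, i = 1, i = 0.
Intersections between consecutive envelope lines give the roots: for adjacent envelope indices i < j the intersection is x = (a_i − a_j) / (j − i). Reading off the sorted break points: {-2, 1}.
Verification: at each break x_0, at least two indices attain the minimum of min_i(a_i + i · x_0).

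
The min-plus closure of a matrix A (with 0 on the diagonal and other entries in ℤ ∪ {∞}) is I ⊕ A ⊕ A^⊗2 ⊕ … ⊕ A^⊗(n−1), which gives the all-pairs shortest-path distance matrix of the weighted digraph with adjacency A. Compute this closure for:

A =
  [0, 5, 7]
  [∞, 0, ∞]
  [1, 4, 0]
Closure =
  [0, 5, 7]
  [∞, 0, ∞]
  [1, 4, 0]

This is the Floyd-Warshall all-pairs shortest-path computation. For each intermediate vertex k = 0, 1, …, 2, update dist[i][j] ← min(dist[i][j], dist[i][k] + dist[k][j]). The final matrix gives, for each (i, j), the minimum total weight of any directed path from i to j (possibly empty when i = j).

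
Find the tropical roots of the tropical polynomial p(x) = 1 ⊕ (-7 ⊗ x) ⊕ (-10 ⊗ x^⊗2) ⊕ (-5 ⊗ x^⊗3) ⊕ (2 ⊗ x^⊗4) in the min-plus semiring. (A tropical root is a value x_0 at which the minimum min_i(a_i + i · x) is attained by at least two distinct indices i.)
Roots: {-7, -5, 3, 8}

Each tropical root is a break point of the lower envelope of the lines y = a_i + i · x (there are 5 lines, with slopes 0, 1, ..., 4). Only the lines that attain the minimum somewhere contribute to roots; other lines are dominated. Here the surviving (envelope) indices are i = 4, i = 3, i = 2, i = 1, i = 0.
Intersections between consecutive envelope lines give the roots: for adjacent envelope indices i < j the intersection is x = (a_i − a_j) / (j − i). Reading off the sorted break points: {-7, -5, 3, 8}.
Verification: at each break x_0, at least two indices attain the minimum of min_i(a_i + i · x_0).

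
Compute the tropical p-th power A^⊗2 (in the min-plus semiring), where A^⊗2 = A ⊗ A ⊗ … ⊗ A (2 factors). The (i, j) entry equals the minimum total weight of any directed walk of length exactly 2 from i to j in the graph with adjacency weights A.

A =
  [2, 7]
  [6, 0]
A^⊗2 =
  [4, 7]
  [6, 0]

Each entry (A^⊗2)_ij equals the minimum over all length-2 walks i = v_0 → v_1 → … → v_2 = j of Σ_t A[v_t][v_{t+1}]. For example, for (i, j) = (0, 1) we minimise over 2 possible intermediate vertex sequences; the minimum is 7, attained along the walk 0 → 1 → 1.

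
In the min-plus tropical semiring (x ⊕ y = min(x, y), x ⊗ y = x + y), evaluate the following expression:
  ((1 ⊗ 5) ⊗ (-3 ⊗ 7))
((1 ⊗ 5) ⊗ (-3 ⊗ 7)) = 10

Expand innermost to outermost. Recall ⊕ takes the minimum of its arguments and ⊗ takes their sum. Working out the expression ((1 ⊗ 5) ⊗ (-3 ⊗ 7)) gives 10.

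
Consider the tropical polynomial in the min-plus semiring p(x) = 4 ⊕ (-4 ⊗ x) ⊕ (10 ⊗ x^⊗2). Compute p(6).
p(6) = 2

A tropical monomial a ⊗ x^⊗i evaluates to a + i · x. Evaluating each term at x = 6:
  Term 0 contributes 4 + 0 · 6 = 4
  Term 1 contributes -4 + 1 · 6 = 2
  Term 2 contributes 10 + 2 · 6 = 22
p(6) = ⊕ of these = min[4, 2, 22] = 2.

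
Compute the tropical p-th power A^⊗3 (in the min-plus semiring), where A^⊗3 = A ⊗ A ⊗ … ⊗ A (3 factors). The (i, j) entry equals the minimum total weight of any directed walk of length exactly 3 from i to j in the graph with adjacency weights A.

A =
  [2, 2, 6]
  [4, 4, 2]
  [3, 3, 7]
A^⊗3 =
  [6, 6, 6]
  [7, 7, 7]
  [7, 7, 7]

Each entry (A^⊗3)_ij equals the minimum over all length-3 walks i = v_0 → v_1 → … → v_3 = j of Σ_t A[v_t][v_{t+1}]. For example, for (i, j) = (0, 2) we minimise over 9 possible intermediate vertex sequences; the minimum is 6, attained along the walk 0 → 0 → 1 → 2.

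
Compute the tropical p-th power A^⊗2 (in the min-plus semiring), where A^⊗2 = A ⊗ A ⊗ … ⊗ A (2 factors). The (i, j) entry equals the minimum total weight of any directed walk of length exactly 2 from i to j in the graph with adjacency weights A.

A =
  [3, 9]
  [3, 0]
A^⊗2 =
  [6, 9]
  [3, 0]

Each entry (A^⊗2)_ij equals the minimum over all length-2 walks i = v_0 → v_1 → … → v_2 = j of Σ_t A[v_t][v_{t+1}]. For example, for (i, j) = (0, 1) we minimise over 2 possible intermediate vertex sequences; the minimum is 9, attained along the walk 0 → 1 → 1.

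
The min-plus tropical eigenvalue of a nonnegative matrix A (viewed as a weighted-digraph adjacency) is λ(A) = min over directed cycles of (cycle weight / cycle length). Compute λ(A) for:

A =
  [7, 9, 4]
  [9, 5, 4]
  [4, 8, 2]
λ(A) = 2

Enumerate directed cycles and compute their means (weight / length). Sample:
  cycle 0 → 0: weight = 7, length = 1, mean = 7/1 ≈ 7.000
  cycle 1 → 1: weight = 5, length = 1, mean = 5/1 ≈ 5.000
  cycle 2 → 2: weight = 2, length = 1, mean = 2/1 ≈ 2.000
  cycle 0 → 1 → 0: weight = 18, length = 2, mean = 18/2 ≈ 9.000
  cycle 0 → 2 → 0: weight = 8, length = 2, mean = 8/2 ≈ 4.000
  cycle 1 → 0 → 1: weight = 18, length = 2, mean = 18/2 ≈ 9.000
Minimum mean = 2.000, attained e.g. along the cycle 2 → 2 with weight 2 and length 1. So λ(A) = 2/1 = 2.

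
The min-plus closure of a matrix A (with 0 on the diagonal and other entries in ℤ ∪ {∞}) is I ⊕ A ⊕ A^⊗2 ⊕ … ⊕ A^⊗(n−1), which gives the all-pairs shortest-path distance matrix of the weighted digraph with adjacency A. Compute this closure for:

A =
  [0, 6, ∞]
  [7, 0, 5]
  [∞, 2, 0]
Closure =
  [0, 6, 11]
  [7, 0, 5]
  [9, 2, 0]

This is the Floyd-Warshall all-pairs shortest-path computation. For each intermediate vertex k = 0, 1, …, 2, update dist[i][j] ← min(dist[i][j], dist[i][k] + dist[k][j]). The final matrix gives, for each (i, j), the minimum total weight of any directed path from i to j (possibly empty when i = j).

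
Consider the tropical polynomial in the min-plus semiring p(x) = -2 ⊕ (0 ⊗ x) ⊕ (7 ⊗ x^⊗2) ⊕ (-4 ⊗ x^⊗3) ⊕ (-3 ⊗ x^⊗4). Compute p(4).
p(4) = -2

A tropical monomial a ⊗ x^⊗i evaluates to a + i · x. Evaluating each term at x = 4:
  Term 0 contributes -2 + 0 · 4 = -2
  Term 1 contributes 0 + 1 · 4 = 4
  Term 2 contributes 7 + 2 · 4 = 15
  Term 3 contributes -4 + 3 · 4 = 8
  Term 4 contributes -3 + 4 · 4 = 13
p(4) = ⊕ of these = min[-2, 4, 15, 8, 13] = -2.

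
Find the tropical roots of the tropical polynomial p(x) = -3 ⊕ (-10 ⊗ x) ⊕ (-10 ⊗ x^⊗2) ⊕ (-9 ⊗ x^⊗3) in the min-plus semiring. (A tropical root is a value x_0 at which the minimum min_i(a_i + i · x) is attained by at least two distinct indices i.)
Roots: {-1, 0, 7}

Each tropical root is a break point of the lower envelope of the lines y = a_i + i · x (there are 4 lines, with slopes 0, 1, ..., 3). Only the lines that attain the minimum somewhere contribute to roots; other lines are dominated. Here the surviving (envelope) indices are i = 3, i = 2, i = 1, i = 0.
Intersections between consecutive envelope lines give the roots: for adjacent envelope indices i < j the intersection is x = (a_i − a_j) / (j − i). Reading off the sorted break points: {-1, 0, 7}.
Verification: at each break x_0, at least two indices attain the minimum of min_i(a_i + i · x_0).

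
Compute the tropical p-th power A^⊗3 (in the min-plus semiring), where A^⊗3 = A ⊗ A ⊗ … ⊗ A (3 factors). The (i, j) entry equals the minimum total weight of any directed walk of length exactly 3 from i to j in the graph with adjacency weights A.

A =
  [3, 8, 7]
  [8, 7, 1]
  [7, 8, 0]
A^⊗3 =
  [9, 14, 7]
  [8, 9, 1]
  [7, 8, 0]

Each entry (A^⊗3)_ij equals the minimum over all length-3 walks i = v_0 → v_1 → … → v_3 = j of Σ_t A[v_t][v_{t+1}]. For example, for (i, j) = (0, 2) we minimise over 9 possible intermediate vertex sequences; the minimum is 7, attained along the walk 0 → 2 → 2 → 2.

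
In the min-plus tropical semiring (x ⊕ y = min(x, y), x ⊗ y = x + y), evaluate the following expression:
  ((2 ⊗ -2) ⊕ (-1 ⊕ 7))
((2 ⊗ -2) ⊕ (-1 ⊕ 7)) = -1

Expand innermost to outermost. Recall ⊕ takes the minimum of its arguments and ⊗ takes their sum. Working out the expression ((2 ⊗ -2) ⊕ (-1 ⊕ 7)) gives -1.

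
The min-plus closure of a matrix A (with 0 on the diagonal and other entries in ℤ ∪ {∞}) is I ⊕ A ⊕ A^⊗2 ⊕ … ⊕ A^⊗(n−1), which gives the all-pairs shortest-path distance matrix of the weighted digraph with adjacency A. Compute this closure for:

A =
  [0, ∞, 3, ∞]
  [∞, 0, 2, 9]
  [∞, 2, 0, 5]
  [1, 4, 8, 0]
Closure =
  [0, 5, 3, 8]
  [8, 0, 2, 7]
  [6, 2, 0, 5]
  [1, 4, 4, 0]

This is the Floyd-Warshall all-pairs shortest-path computation. For each intermediate vertex k = 0, 1, …, 3, update dist[i][j] ← min(dist[i][j], dist[i][k] + dist[k][j]). The final matrix gives, for each (i, j), the minimum total weight of any directed path from i to j (possibly empty when i = j).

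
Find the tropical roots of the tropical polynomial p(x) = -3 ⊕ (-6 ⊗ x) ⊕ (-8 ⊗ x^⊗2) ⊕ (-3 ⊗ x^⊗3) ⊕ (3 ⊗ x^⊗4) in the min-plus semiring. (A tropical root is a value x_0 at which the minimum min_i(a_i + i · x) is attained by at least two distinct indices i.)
Roots: {-6, -5, 2, 3}

Each tropical root is a break point of the lower envelope of the lines y = a_i + i · x (there are 5 lines, with slopes 0, 1, ..., 4). Only the lines that attain the minimum somewhere contribute to roots; other lines are dominated. Here the surviving (envelope) indices are i = 4, i = 3, i = 2, i = 1, i = 0.
Intersections between consecutive envelope lines give the roots: for adjacent envelope indices i < j the intersection is x = (a_i − a_j) / (j − i). Reading off the sorted break points: {-6, -5, 2, 3}.
Verification: at each break x_0, at least two indices attain the minimum of min_i(a_i + i · x_0).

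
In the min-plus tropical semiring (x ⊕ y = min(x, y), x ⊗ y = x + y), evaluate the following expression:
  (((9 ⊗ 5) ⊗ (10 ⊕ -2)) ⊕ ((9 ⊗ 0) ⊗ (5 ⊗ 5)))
(((9 ⊗ 5) ⊗ (10 ⊕ -2)) ⊕ ((9 ⊗ 0) ⊗ (5 ⊗ 5))) = 12

Expand innermost to outermost. Recall ⊕ takes the minimum of its arguments and ⊗ takes their sum. Working out the expression (((9 ⊗ 5) ⊗ (10 ⊕ -2)) ⊕ ((9 ⊗ 0) ⊗ (5 ⊗ 5))) gives 12.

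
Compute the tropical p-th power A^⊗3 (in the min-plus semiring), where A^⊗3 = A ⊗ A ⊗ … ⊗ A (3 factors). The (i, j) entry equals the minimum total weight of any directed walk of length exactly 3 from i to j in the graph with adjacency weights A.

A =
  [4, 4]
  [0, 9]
A^⊗3 =
  [8, 8]
  [4, 8]

Each entry (A^⊗3)_ij equals the minimum over all length-3 walks i = v_0 → v_1 → … → v_3 = j of Σ_t A[v_t][v_{t+1}]. For example, for (i, j) = (0, 1) we minimise over 4 possible intermediate vertex sequences; the minimum is 8, attained along the walk 0 → 1 → 0 → 1.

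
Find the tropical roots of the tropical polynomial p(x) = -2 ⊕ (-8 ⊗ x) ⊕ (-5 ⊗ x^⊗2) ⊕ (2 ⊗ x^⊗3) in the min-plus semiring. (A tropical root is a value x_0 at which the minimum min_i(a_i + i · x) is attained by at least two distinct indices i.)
Roots: {-7, -3, 6}

Each tropical root is a break point of the lower envelope of the lines y = a_i + i · x (there are 4 lines, with slopes 0, 1, ..., 3). Only the lines that attain the minimum somewhere contribute to roots; other lines are dominated. Here the surviving (envelope) indices are i = 3, i = 2, i = 1, i = 0.
Intersections between consecutive envelope lines give the roots: for adjacent envelope indices i < j the intersection is x = (a_i − a_j) / (j − i). Reading off the sorted break points: {-7, -3, 6}.
Verification: at each break x_0, at least two indices attain the minimum of min_i(a_i + i · x_0).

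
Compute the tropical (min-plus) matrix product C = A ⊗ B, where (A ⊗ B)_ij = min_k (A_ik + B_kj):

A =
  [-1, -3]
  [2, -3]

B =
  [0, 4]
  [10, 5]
A ⊗ B =
  [-1, 2]
  [2, 2]

Apply the min-plus product entry-by-entry:
  C[0][0] = min over k of (A[0][0] + B[0][0] = -1 + 0 = -1, A[0][1] + B[1][0] = -3 + 10 = 7) = -1 (attained at k = 0)
  C[0][1] = min over k of (A[0][0] + B[0][1] = -1 + 4 = 3, A[0][1] + B[1][1] = -3 + 5 = 2) = 2 (attained at k = 1)
  C[1][0] = min over k of (A[1][0] + B[0][0] = 2 + 0 = 2, A[1][1] + B[1][0] = -3 + 10 = 7) = 2 (attained at k = 0)
  C[1][1] = min over k of (A[1][0] + B[0][1] = 2 + 4 = 6, A[1][1] + B[1][1] = -3 + 5 = 2) = 2 (attained at k = 1)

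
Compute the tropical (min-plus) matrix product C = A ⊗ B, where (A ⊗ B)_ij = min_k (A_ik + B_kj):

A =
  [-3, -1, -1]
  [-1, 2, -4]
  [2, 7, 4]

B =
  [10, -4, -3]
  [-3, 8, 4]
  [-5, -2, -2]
A ⊗ B =
  [-6, -7, -6]
  [-9, -6, -6]
  [-1, -2, -1]

Apply the min-plus product entry-by-entry:
  C[0][0] = min over k of (A[0][0] + B[0][0] = -3 + 10 = 7, A[0][1] + B[1][0] = -1 + -3 = -4, A[0][2] + B[2][0] = -1 + -5 = -6) = -6 (attained at k = 2)
  C[0][1] = min over k of (A[0][0] + B[0][1] = -3 + -4 = -7, A[0][1] + B[1][1] = -1 + 8 = 7, A[0][2] + B[2][1] = -1 + -2 = -3) = -7 (attained at k = 0)
  C[0][2] = min over k of (A[0][0] + B[0][2] = -3 + -3 = -6, A[0][1] + B[1][2] = -1 + 4 = 3, A[0][2] + B[2][2] = -1 + -2 = -3) = -6 (attained at k = 0)
  C[1][0] = min over k of (A[1][0] + B[0][0] = -1 + 10 = 9, A[1][1] + B[1][0] = 2 + -3 = -1, A[1][2] + B[2][0] = -4 + -5 = -9) = -9 (attained at k = 2)
  C[1][1] = min over k of (A[1][0] + B[0][1] = -1 + -4 = -5, A[1][1] + B[1][1] = 2 + 8 = 10, A[1][2] + B[2][1] = -4 + -2 = -6) = -6 (attained at k = 2)
  C[1][2] = min over k of (A[1][0] + B[0][2] = -1 + -3 = -4, A[1][1] + B[1][2] = 2 + 4 = 6, A[1][2] + B[2][2] = -4 + -2 = -6) = -6 (attained at k = 2)
  C[2][0] = min over k of (A[2][0] + B[0][0] = 2 + 10 = 12, A[2][1] + B[1][0] = 7 + -3 = 4, A[2][2] + B[2][0] = 4 + -5 = -1) = -1 (attained at k = 2)
  C[2][1] = min over k of (A[2][0] + B[0][1] = 2 + -4 = -2, A[2][1] + B[1][1] = 7 + 8 = 15, A[2][2] + B[2][1] = 4 + -2 = 2) = -2 (attained at k = 0)
  C[2][2] = min over k of (A[2][0] + B[0][2] = 2 + -3 = -1, A[2][1] + B[1][2] = 7 + 4 = 11, A[2][2] + B[2][2] = 4 + -2 = 2) = -1 (attained at k = 0)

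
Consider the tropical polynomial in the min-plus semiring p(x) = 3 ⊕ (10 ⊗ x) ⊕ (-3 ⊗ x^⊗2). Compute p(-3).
p(-3) = -9

A tropical monomial a ⊗ x^⊗i evaluates to a + i · x. Evaluating each term at x = -3:
  Term 0 contributes 3 + 0 · -3 = 3
  Term 1 contributes 10 + 1 · -3 = 7
  Term 2 contributes -3 + 2 · -3 = -9
p(-3) = ⊕ of these = min[3, 7, -9] = -9.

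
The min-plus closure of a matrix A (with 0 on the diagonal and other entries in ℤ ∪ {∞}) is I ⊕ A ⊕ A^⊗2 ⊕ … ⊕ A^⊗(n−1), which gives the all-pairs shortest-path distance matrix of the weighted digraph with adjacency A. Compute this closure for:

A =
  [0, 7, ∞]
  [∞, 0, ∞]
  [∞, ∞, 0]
Closure =
  [0, 7, ∞]
  [∞, 0, ∞]
  [∞, ∞, 0]

This is the Floyd-Warshall all-pairs shortest-path computation. For each intermediate vertex k = 0, 1, …, 2, update dist[i][j] ← min(dist[i][j], dist[i][k] + dist[k][j]). The final matrix gives, for each (i, j), the minimum total weight of any directed path from i to j (possibly empty when i = j).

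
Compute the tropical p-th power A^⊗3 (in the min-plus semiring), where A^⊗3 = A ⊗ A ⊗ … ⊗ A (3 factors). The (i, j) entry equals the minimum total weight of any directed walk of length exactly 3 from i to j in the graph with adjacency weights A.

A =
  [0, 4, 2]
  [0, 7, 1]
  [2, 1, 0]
A^⊗3 =
  [0, 3, 2]
  [0, 2, 1]
  [1, 1, 0]

Each entry (A^⊗3)_ij equals the minimum over all length-3 walks i = v_0 → v_1 → … → v_3 = j of Σ_t A[v_t][v_{t+1}]. For example, for (i, j) = (0, 2) we minimise over 9 possible intermediate vertex sequences; the minimum is 2, attained along the walk 0 → 0 → 0 → 2.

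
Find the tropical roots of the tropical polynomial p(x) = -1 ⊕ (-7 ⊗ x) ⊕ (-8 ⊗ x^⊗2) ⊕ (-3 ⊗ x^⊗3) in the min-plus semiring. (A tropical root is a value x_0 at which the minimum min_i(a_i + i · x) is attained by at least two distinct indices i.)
Roots: {-5, 1, 6}

Each tropical root is a break point of the lower envelope of the lines y = a_i + i · x (there are 4 lines, with slopes 0, 1, ..., 3). Only the lines that attain the minimum somewhere contribute to roots; other lines are dominated. Here the surviving (envelope) indices are i = 3, i = 2, i = 1, i = 0.
Intersections between consecutive envelope lines give the roots: for adjacent envelope indices i < j the intersection is x = (a_i − a_j) / (j − i). Reading off the sorted break points: {-5, 1, 6}.
Verification: at each break x_0, at least two indices attain the minimum of min_i(a_i + i · x_0).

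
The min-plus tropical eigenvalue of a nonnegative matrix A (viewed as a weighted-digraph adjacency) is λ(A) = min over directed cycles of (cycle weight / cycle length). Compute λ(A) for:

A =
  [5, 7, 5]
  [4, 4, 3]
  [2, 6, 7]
λ(A) = 7/2

Enumerate directed cycles and compute their means (weight / length). Sample:
  cycle 0 → 0: weight = 5, length = 1, mean = 5/1 ≈ 5.000
  cycle 1 → 1: weight = 4, length = 1, mean = 4/1 ≈ 4.000
  cycle 2 → 2: weight = 7, length = 1, mean = 7/1 ≈ 7.000
  cycle 0 → 1 → 0: weight = 11, length = 2, mean = 11/2 ≈ 5.500
  cycle 0 → 2 → 0: weight = 7, length = 2, mean = 7/2 ≈ 3.500
  cycle 1 → 0 → 1: weight = 11, length = 2, mean = 11/2 ≈ 5.500
Minimum mean = 3.500, attained e.g. along the cycle 0 → 2 → 0 with weight 7 and length 2. So λ(A) = 7/2 = 7/2.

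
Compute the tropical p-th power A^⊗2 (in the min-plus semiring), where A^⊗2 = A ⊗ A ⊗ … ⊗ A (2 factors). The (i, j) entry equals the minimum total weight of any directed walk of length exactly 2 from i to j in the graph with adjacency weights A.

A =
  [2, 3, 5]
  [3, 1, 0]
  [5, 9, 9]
A^⊗2 =
  [4, 4, 3]
  [4, 2, 1]
  [7, 8, 9]

Each entry (A^⊗2)_ij equals the minimum over all length-2 walks i = v_0 → v_1 → … → v_2 = j of Σ_t A[v_t][v_{t+1}]. For example, for (i, j) = (0, 2) we minimise over 3 possible intermediate vertex sequences; the minimum is 3, attained along the walk 0 → 1 → 2.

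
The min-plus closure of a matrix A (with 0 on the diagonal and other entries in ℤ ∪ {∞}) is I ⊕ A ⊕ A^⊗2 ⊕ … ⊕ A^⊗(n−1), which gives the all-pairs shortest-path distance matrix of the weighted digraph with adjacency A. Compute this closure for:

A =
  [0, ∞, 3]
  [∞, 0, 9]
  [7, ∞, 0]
Closure =
  [0, ∞, 3]
  [16, 0, 9]
  [7, ∞, 0]

This is the Floyd-Warshall all-pairs shortest-path computation. For each intermediate vertex k = 0, 1, …, 2, update dist[i][j] ← min(dist[i][j], dist[i][k] + dist[k][j]). The final matrix gives, for each (i, j), the minimum total weight of any directed path from i to j (possibly empty when i = j).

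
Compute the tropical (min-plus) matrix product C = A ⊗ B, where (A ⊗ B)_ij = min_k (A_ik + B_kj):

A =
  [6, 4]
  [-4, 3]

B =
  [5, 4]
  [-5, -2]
A ⊗ B =
  [-1, 2]
  [-2, 0]

Apply the min-plus product entry-by-entry:
  C[0][0] = min over k of (A[0][0] + B[0][0] = 6 + 5 = 11, A[0][1] + B[1][0] = 4 + -5 = -1) = -1 (attained at k = 1)
  C[0][1] = min over k of (A[0][0] + B[0][1] = 6 + 4 = 10, A[0][1] + B[1][1] = 4 + -2 = 2) = 2 (attained at k = 1)
  C[1][0] = min over k of (A[1][0] + B[0][0] = -4 + 5 = 1, A[1][1] + B[1][0] = 3 + -5 = -2) = -2 (attained at k = 1)
  C[1][1] = min over k of (A[1][0] + B[0][1] = -4 + 4 = 0, A[1][1] + B[1][1] = 3 + -2 = 1) = 0 (attained at k = 0)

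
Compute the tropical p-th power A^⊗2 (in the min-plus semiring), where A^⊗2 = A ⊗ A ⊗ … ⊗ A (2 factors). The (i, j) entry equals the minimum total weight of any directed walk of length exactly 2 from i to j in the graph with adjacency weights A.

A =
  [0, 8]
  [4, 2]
A^⊗2 =
  [0, 8]
  [4, 4]

Each entry (A^⊗2)_ij equals the minimum over all length-2 walks i = v_0 → v_1 → … → v_2 = j of Σ_t A[v_t][v_{t+1}]. For example, for (i, j) = (0, 1) we minimise over 2 possible intermediate vertex sequences; the minimum is 8, attained along the walk 0 → 0 → 1.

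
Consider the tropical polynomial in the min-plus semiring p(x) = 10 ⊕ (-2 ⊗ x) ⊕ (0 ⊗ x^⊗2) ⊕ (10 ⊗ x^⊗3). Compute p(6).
p(6) = 4

A tropical monomial a ⊗ x^⊗i evaluates to a + i · x. Evaluating each term at x = 6:
  Term 0 contributes 10 + 0 · 6 = 10
  Term 1 contributes -2 + 1 · 6 = 4
  Term 2 contributes 0 + 2 · 6 = 12
  Term 3 contributes 10 + 3 · 6 = 28
p(6) = ⊕ of these = min[10, 4, 12, 28] = 4.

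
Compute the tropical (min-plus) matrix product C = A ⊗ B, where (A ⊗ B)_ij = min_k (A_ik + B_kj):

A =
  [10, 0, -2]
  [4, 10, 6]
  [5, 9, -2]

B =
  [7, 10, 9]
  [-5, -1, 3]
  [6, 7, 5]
A ⊗ B =
  [-5, -1, 3]
  [5, 9, 11]
  [4, 5, 3]

Apply the min-plus product entry-by-entry:
  C[0][0] = min over k of (A[0][0] + B[0][0] = 10 + 7 = 17, A[0][1] + B[1][0] = 0 + -5 = -5, A[0][2] + B[2][0] = -2 + 6 = 4) = -5 (attained at k = 1)
  C[0][1] = min over k of (A[0][0] + B[0][1] = 10 + 10 = 20, A[0][1] + B[1][1] = 0 + -1 = -1, A[0][2] + B[2][1] = -2 + 7 = 5) = -1 (attained at k = 1)
  C[0][2] = min over k of (A[0][0] + B[0][2] = 10 + 9 = 19, A[0][1] + B[1][2] = 0 + 3 = 3, A[0][2] + B[2][2] = -2 + 5 = 3) = 3 (attained at k = 1)
  C[1][0] = min over k of (A[1][0] + B[0][0] = 4 + 7 = 11, A[1][1] + B[1][0] = 10 + -5 = 5, A[1][2] + B[2][0] = 6 + 6 = 12) = 5 (attained at k = 1)
  C[1][1] = min over k of (A[1][0] + B[0][1] = 4 + 10 = 14, A[1][1] + B[1][1] = 10 + -1 = 9, A[1][2] + B[2][1] = 6 + 7 = 13) = 9 (attained at k = 1)
  C[1][2] = min over k of (A[1][0] + B[0][2] = 4 + 9 = 13, A[1][1] + B[1][2] = 10 + 3 = 13, A[1][2] + B[2][2] = 6 + 5 = 11) = 11 (attained at k = 2)
  C[2][0] = min over k of (A[2][0] + B[0][0] = 5 + 7 = 12, A[2][1] + B[1][0] = 9 + -5 = 4, A[2][2] + B[2][0] = -2 + 6 = 4) = 4 (attained at k = 1)
  C[2][1] = min over k of (A[2][0] + B[0][1] = 5 + 10 = 15, A[2][1] + B[1][1] = 9 + -1 = 8, A[2][2] + B[2][1] = -2 + 7 = 5) = 5 (attained at k = 2)
  C[2][2] = min over k of (A[2][0] + B[0][2] = 5 + 9 = 14, A[2][1] + B[1][2] = 9 + 3 = 12, A[2][2] + B[2][2] = -2 + 5 = 3) = 3 (attained at k = 2)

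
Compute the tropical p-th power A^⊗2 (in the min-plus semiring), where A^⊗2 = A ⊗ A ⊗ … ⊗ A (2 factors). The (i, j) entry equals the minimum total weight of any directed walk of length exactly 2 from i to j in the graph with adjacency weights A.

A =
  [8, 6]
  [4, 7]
A^⊗2 =
  [10, 13]
  [11, 10]

Each entry (A^⊗2)_ij equals the minimum over all length-2 walks i = v_0 → v_1 → … → v_2 = j of Σ_t A[v_t][v_{t+1}]. For example, for (i, j) = (0, 1) we minimise over 2 possible intermediate vertex sequences; the minimum is 13, attained along the walk 0 → 1 → 1.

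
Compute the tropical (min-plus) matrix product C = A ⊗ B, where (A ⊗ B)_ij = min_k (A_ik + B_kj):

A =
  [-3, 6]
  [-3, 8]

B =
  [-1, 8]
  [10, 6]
A ⊗ B =
  [-4, 5]
  [-4, 5]

Apply the min-plus product entry-by-entry:
  C[0][0] = min over k of (A[0][0] + B[0][0] = -3 + -1 = -4, A[0][1] + B[1][0] = 6 + 10 = 16) = -4 (attained at k = 0)
  C[0][1] = min over k of (A[0][0] + B[0][1] = -3 + 8 = 5, A[0][1] + B[1][1] = 6 + 6 = 12) = 5 (attained at k = 0)
  C[1][0] = min over k of (A[1][0] + B[0][0] = -3 + -1 = -4, A[1][1] + B[1][0] = 8 + 10 = 18) = -4 (attained at k = 0)
  C[1][1] = min over k of (A[1][0] + B[0][1] = -3 + 8 = 5, A[1][1] + B[1][1] = 8 + 6 = 14) = 5 (attained at k = 0)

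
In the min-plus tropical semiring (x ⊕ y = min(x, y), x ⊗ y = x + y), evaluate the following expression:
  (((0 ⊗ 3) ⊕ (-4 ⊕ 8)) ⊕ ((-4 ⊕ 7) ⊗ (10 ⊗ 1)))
(((0 ⊗ 3) ⊕ (-4 ⊕ 8)) ⊕ ((-4 ⊕ 7) ⊗ (10 ⊗ 1))) = -4

Expand innermost to outermost. Recall ⊕ takes the minimum of its arguments and ⊗ takes their sum. Working out the expression (((0 ⊗ 3) ⊕ (-4 ⊕ 8)) ⊕ ((-4 ⊕ 7) ⊗ (10 ⊗ 1))) gives -4.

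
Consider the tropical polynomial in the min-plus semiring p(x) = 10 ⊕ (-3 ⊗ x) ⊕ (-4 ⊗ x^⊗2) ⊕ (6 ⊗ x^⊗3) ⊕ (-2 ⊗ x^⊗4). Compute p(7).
p(7) = 4

A tropical monomial a ⊗ x^⊗i evaluates to a + i · x. Evaluating each term at x = 7:
  Term 0 contributes 10 + 0 · 7 = 10
  Term 1 contributes -3 + 1 · 7 = 4
  Term 2 contributes -4 + 2 · 7 = 10
  Term 3 contributes 6 + 3 · 7 = 27
  Term 4 contributes -2 + 4 · 7 = 26
p(7) = ⊕ of these = min[10, 4, 10, 27, 26] = 4.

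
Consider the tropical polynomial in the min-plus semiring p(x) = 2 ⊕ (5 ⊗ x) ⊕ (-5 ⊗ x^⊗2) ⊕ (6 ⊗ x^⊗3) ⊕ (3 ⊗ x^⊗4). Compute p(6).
p(6) = 2

A tropical monomial a ⊗ x^⊗i evaluates to a + i · x. Evaluating each term at x = 6:
  Term 0 contributes 2 + 0 · 6 = 2
  Term 1 contributes 5 + 1 · 6 = 11
  Term 2 contributes -5 + 2 · 6 = 7
  Term 3 contributes 6 + 3 · 6 = 24
  Term 4 contributes 3 + 4 · 6 = 27
p(6) = ⊕ of these = min[2, 11, 7, 24, 27] = 2.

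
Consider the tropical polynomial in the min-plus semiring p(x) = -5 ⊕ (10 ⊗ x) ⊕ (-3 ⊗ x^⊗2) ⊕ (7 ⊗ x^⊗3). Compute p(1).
p(1) = -5

A tropical monomial a ⊗ x^⊗i evaluates to a + i · x. Evaluating each term at x = 1:
  Term 0 contributes -5 + 0 · 1 = -5
  Term 1 contributes 10 + 1 · 1 = 11
  Term 2 contributes -3 + 2 · 1 = -1
  Term 3 contributes 7 + 3 · 1 = 10
p(1) = ⊕ of these = min[-5, 11, -1, 10] = -5.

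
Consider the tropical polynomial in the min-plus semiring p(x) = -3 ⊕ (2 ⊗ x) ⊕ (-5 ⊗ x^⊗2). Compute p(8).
p(8) = -3

A tropical monomial a ⊗ x^⊗i evaluates to a + i · x. Evaluating each term at x = 8:
  Term 0 contributes -3 + 0 · 8 = -3
  Term 1 contributes 2 + 1 · 8 = 10
  Term 2 contributes -5 + 2 · 8 = 11
p(8) = ⊕ of these = min[-3, 10, 11] = -3.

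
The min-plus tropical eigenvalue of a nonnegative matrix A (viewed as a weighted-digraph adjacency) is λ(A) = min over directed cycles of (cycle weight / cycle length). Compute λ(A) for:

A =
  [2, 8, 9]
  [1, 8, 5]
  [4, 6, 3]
λ(A) = 2

Enumerate directed cycles and compute their means (weight / length). Sample:
  cycle 0 → 0: weight = 2, length = 1, mean = 2/1 ≈ 2.000
  cycle 1 → 1: weight = 8, length = 1, mean = 8/1 ≈ 8.000
  cycle 2 → 2: weight = 3, length = 1, mean = 3/1 ≈ 3.000
  cycle 0 → 1 → 0: weight = 9, length = 2, mean = 9/2 ≈ 4.500
  cycle 0 → 2 → 0: weight = 13, length = 2, mean = 13/2 ≈ 6.500
  cycle 1 → 0 → 1: weight = 9, length = 2, mean = 9/2 ≈ 4.500
Minimum mean = 2.000, attained e.g. along the cycle 0 → 0 with weight 2 and length 1. So λ(A) = 2/1 = 2.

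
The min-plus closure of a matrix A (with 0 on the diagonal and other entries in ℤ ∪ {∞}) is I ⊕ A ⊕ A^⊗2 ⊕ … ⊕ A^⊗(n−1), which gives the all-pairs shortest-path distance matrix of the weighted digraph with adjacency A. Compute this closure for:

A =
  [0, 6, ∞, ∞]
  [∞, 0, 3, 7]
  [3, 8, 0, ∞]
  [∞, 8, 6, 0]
Closure =
  [0, 6, 9, 13]
  [6, 0, 3, 7]
  [3, 8, 0, 15]
  [9, 8, 6, 0]

This is the Floyd-Warshall all-pairs shortest-path computation. For each intermediate vertex k = 0, 1, …, 3, update dist[i][j] ← min(dist[i][j], dist[i][k] + dist[k][j]). The final matrix gives, for each (i, j), the minimum total weight of any directed path from i to j (possibly empty when i = j).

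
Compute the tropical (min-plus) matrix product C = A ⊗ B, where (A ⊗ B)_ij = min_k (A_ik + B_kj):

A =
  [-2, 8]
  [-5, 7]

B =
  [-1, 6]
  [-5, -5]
A ⊗ B =
  [-3, 3]
  [-6, 1]

Apply the min-plus product entry-by-entry:
  C[0][0] = min over k of (A[0][0] + B[0][0] = -2 + -1 = -3, A[0][1] + B[1][0] = 8 + -5 = 3) = -3 (attained at k = 0)
  C[0][1] = min over k of (A[0][0] + B[0][1] = -2 + 6 = 4, A[0][1] + B[1][1] = 8 + -5 = 3) = 3 (attained at k = 1)
  C[1][0] = min over k of (A[1][0] + B[0][0] = -5 + -1 = -6, A[1][1] + B[1][0] = 7 + -5 = 2) = -6 (attained at k = 0)
  C[1][1] = min over k of (A[1][0] + B[0][1] = -5 + 6 = 1, A[1][1] + B[1][1] = 7 + -5 = 2) = 1 (attained at k = 0)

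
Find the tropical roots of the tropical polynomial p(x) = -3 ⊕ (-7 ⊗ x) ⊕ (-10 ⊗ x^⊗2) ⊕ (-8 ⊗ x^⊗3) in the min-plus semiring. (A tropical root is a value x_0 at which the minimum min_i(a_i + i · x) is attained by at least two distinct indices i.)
Roots: {-2, 3, 4}

Each tropical root is a break point of the lower envelope of the lines y = a_i + i · x (there are 4 lines, with slopes 0, 1, ..., 3). Only the lines that attain the minimum somewhere contribute to roots; other lines are dominated. Here the surviving (envelope) indices are i = 3, i = 2, i = 1, i = 0.
Intersections between consecutive envelope lines give the roots: for adjacent envelope indices i < j the intersection is x = (a_i − a_j) / (j − i). Reading off the sorted break points: {-2, 3, 4}.
Verification: at each break x_0, at least two indices attain the minimum of min_i(a_i + i · x_0).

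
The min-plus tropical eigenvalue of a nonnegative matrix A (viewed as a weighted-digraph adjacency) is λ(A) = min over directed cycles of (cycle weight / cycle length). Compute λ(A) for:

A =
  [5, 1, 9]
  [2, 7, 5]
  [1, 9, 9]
λ(A) = 3/2

Enumerate directed cycles and compute their means (weight / length). Sample:
  cycle 0 → 0: weight = 5, length = 1, mean = 5/1 ≈ 5.000
  cycle 1 → 1: weight = 7, length = 1, mean = 7/1 ≈ 7.000
  cycle 2 → 2: weight = 9, length = 1, mean = 9/1 ≈ 9.000
  cycle 0 → 1 → 0: weight = 3, length = 2, mean = 3/2 ≈ 1.500
  cycle 0 → 2 → 0: weight = 10, length = 2, mean = 10/2 ≈ 5.000
  cycle 1 → 0 → 1: weight = 3, length = 2, mean = 3/2 ≈ 1.500
Minimum mean = 1.500, attained e.g. along the cycle 0 → 1 → 0 with weight 3 and length 2. So λ(A) = 3/2 = 3/2.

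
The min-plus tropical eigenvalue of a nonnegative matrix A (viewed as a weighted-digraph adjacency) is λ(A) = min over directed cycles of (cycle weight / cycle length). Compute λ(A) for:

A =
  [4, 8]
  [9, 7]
λ(A) = 4

Enumerate directed cycles and compute their means (weight / length). Sample:
  cycle 0 → 0: weight = 4, length = 1, mean = 4/1 ≈ 4.000
  cycle 1 → 1: weight = 7, length = 1, mean = 7/1 ≈ 7.000
  cycle 0 → 1 → 0: weight = 17, length = 2, mean = 17/2 ≈ 8.500
  cycle 1 → 0 → 1: weight = 17, length = 2, mean = 17/2 ≈ 8.500
Minimum mean = 4.000, attained e.g. along the cycle 0 → 0 with weight 4 and length 1. So λ(A) = 4/1 = 4.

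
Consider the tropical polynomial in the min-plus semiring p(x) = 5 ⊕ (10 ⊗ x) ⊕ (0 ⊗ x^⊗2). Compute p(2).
p(2) = 4

A tropical monomial a ⊗ x^⊗i evaluates to a + i · x. Evaluating each term at x = 2:
  Term 0 contributes 5 + 0 · 2 = 5
  Term 1 contributes 10 + 1 · 2 = 12
  Term 2 contributes 0 + 2 · 2 = 4
p(2) = ⊕ of these = min[5, 12, 4] = 4.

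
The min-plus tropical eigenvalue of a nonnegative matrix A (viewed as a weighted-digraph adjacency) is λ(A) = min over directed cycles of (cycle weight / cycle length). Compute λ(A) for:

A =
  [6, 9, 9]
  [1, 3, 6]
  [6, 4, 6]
λ(A) = 3

Enumerate directed cycles and compute their means (weight / length). Sample:
  cycle 0 → 0: weight = 6, length = 1, mean = 6/1 ≈ 6.000
  cycle 1 → 1: weight = 3, length = 1, mean = 3/1 ≈ 3.000
  cycle 2 → 2: weight = 6, length = 1, mean = 6/1 ≈ 6.000
  cycle 0 → 1 → 0: weight = 10, length = 2, mean = 10/2 ≈ 5.000
  cycle 0 → 2 → 0: weight = 15, length = 2, mean = 15/2 ≈ 7.500
  cycle 1 → 0 → 1: weight = 10, length = 2, mean = 10/2 ≈ 5.000
Minimum mean = 3.000, attained e.g. along the cycle 1 → 1 with weight 3 and length 1. So λ(A) = 3/1 = 3.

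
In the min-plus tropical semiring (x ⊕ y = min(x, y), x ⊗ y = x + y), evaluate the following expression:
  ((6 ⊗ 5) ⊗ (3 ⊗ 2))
((6 ⊗ 5) ⊗ (3 ⊗ 2)) = 16

Expand innermost to outermost. Recall ⊕ takes the minimum of its arguments and ⊗ takes their sum. Working out the expression ((6 ⊗ 5) ⊗ (3 ⊗ 2)) gives 16.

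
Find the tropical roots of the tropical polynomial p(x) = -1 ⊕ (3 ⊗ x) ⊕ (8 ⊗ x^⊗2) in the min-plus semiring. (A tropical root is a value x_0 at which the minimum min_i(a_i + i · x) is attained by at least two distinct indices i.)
Roots: {-5, -4}

Each tropical root is a break point of the lower envelope of the lines y = a_i + i · x (there are 3 lines, with slopes 0, 1, ..., 2). Only the lines that attain the minimum somewhere contribute to roots; other lines are dominated. Here the surviving (envelope) indices are i = 2, i = 1, i = 0.
Intersections between consecutive envelope lines give the roots: for adjacent envelope indices i < j the intersection is x = (a_i − a_j) / (j − i). Reading off the sorted break points: {-5, -4}.
Verification: at each break x_0, at least two indices attain the minimum of min_i(a_i + i · x_0).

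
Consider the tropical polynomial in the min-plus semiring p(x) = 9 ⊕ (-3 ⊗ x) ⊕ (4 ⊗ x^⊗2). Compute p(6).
p(6) = 3

A tropical monomial a ⊗ x^⊗i evaluates to a + i · x. Evaluating each term at x = 6:
  Term 0 contributes 9 + 0 · 6 = 9
  Term 1 contributes -3 + 1 · 6 = 3
  Term 2 contributes 4 + 2 · 6 = 16
p(6) = ⊕ of these = min[9, 3, 16] = 3.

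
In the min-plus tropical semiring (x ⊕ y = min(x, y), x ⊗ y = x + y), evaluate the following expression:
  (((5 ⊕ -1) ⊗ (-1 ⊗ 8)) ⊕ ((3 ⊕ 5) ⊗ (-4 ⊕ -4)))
(((5 ⊕ -1) ⊗ (-1 ⊗ 8)) ⊕ ((3 ⊕ 5) ⊗ (-4 ⊕ -4))) = -1

Expand innermost to outermost. Recall ⊕ takes the minimum of its arguments and ⊗ takes their sum. Working out the expression (((5 ⊕ -1) ⊗ (-1 ⊗ 8)) ⊕ ((3 ⊕ 5) ⊗ (-4 ⊕ -4))) gives -1.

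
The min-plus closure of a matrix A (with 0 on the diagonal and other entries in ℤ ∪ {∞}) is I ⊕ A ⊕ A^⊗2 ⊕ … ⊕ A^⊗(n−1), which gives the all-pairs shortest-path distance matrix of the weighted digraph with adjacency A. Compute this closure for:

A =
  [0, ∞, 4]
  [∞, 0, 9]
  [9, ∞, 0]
Closure =
  [0, ∞, 4]
  [18, 0, 9]
  [9, ∞, 0]

This is the Floyd-Warshall all-pairs shortest-path computation. For each intermediate vertex k = 0, 1, …, 2, update dist[i][j] ← min(dist[i][j], dist[i][k] + dist[k][j]). The final matrix gives, for each (i, j), the minimum total weight of any directed path from i to j (possibly empty when i = j).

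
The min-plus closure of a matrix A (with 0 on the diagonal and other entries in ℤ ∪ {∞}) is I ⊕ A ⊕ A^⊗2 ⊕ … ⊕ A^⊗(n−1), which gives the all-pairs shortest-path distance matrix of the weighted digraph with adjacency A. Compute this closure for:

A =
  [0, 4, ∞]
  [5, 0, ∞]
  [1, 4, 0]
Closure =
  [0, 4, ∞]
  [5, 0, ∞]
  [1, 4, 0]

This is the Floyd-Warshall all-pairs shortest-path computation. For each intermediate vertex k = 0, 1, …, 2, update dist[i][j] ← min(dist[i][j], dist[i][k] + dist[k][j]). The final matrix gives, for each (i, j), the minimum total weight of any directed path from i to j (possibly empty when i = j).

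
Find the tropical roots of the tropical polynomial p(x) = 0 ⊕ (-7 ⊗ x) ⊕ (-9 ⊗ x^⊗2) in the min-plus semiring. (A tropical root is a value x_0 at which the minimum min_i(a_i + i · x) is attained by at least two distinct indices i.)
Roots: {2, 7}

Each tropical root is a break point of the lower envelope of the lines y = a_i + i · x (there are 3 lines, with slopes 0, 1, ..., 2). Only the lines that attain the minimum somewhere contribute to roots; other lines are dominated. Here the surviving (envelope) indices are i = 2, i = 1, i = 0.
Intersections between consecutive envelope lines give the roots: for adjacent envelope indices i < j the intersection is x = (a_i − a_j) / (j − i). Reading off the sorted break points: {2, 7}.
Verification: at each break x_0, at least two indices attain the minimum of min_i(a_i + i · x_0).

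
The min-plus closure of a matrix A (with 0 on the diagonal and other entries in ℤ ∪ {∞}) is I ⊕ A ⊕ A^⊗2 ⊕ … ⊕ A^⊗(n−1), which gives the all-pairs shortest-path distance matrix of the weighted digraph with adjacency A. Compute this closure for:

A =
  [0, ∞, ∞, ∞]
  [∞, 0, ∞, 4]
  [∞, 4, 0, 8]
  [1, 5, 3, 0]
Closure =
  [0, ∞, ∞, ∞]
  [5, 0, 7, 4]
  [9, 4, 0, 8]
  [1, 5, 3, 0]

This is the Floyd-Warshall all-pairs shortest-path computation. For each intermediate vertex k = 0, 1, …, 3, update dist[i][j] ← min(dist[i][j], dist[i][k] + dist[k][j]). The final matrix gives, for each (i, j), the minimum total weight of any directed path from i to j (possibly empty when i = j).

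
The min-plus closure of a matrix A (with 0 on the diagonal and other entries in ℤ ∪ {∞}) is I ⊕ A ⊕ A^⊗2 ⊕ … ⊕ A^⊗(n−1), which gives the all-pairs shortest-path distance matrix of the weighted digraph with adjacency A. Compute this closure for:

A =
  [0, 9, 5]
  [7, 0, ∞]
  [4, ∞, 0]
Closure =
  [0, 9, 5]
  [7, 0, 12]
  [4, 13, 0]

This is the Floyd-Warshall all-pairs shortest-path computation. For each intermediate vertex k = 0, 1, …, 2, update dist[i][j] ← min(dist[i][j], dist[i][k] + dist[k][j]). The final matrix gives, for each (i, j), the minimum total weight of any directed path from i to j (possibly empty when i = j).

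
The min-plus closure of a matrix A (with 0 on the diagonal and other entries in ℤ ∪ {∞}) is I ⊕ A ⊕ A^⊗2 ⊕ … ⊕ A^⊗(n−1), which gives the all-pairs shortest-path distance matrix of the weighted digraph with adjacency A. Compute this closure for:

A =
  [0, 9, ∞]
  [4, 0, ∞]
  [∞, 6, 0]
Closure =
  [0, 9, ∞]
  [4, 0, ∞]
  [10, 6, 0]

This is the Floyd-Warshall all-pairs shortest-path computation. For each intermediate vertex k = 0, 1, …, 2, update dist[i][j] ← min(dist[i][j], dist[i][k] + dist[k][j]). The final matrix gives, for each (i, j), the minimum total weight of any directed path from i to j (possibly empty when i = j).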